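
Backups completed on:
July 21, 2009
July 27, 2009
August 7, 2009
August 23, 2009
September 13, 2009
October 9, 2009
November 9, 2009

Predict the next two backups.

December 15, 2009; January 25, 2010

Gaps: 6, 11, 16, 21, 26, 31 days — each gap is 5 larger than the previous one.
Next gap: 36 days. November 9, 2009 + 36 days = December 15, 2009.
Next gap: 41 days. December 15, 2009 + 41 days = January 25, 2010.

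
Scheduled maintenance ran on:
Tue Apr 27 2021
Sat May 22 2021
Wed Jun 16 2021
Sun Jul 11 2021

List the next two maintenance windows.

Every event comes 25 days after the last (25, 25, 25).
Sun Jul 11 2021 + 25 days = Thu Aug 5 2021.
Thu Aug 5 2021 + 25 days = Mon Aug 30 2021.

Thu Aug 5 2021, Mon Aug 30 2021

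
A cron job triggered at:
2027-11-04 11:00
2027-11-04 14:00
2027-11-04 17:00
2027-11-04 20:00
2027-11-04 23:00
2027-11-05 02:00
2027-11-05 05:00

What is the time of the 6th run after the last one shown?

The interval is a steady 3 hours (3, 3, 3, 3, 3, 3).
2027-11-05 05:00 + 3 h = 2027-11-05 08:00.
2027-11-05 08:00 + 3 h = 2027-11-05 11:00.
2027-11-05 11:00 + 3 h = 2027-11-05 14:00.
2027-11-05 14:00 + 3 h = 2027-11-05 17:00.
2027-11-05 17:00 + 3 h = 2027-11-05 20:00.
2027-11-05 20:00 + 3 h = 2027-11-05 23:00.

2027-11-05 23:00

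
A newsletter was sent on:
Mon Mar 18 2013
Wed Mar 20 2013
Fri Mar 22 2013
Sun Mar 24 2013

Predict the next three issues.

The spacing is 2, 2, 2 days — always 2 days.
Sun Mar 24 2013 + 2 days = Tue Mar 26 2013.
Tue Mar 26 2013 + 2 days = Thu Mar 28 2013.
Thu Mar 28 2013 + 2 days = Sat Mar 30 2013.

Tue Mar 26 2013, Thu Mar 28 2013, Sat Mar 30 2013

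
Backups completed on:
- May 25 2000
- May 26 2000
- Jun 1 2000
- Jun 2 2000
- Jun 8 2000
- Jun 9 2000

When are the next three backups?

The gap pattern 1, 6, 1, 6, 1 repeats every 2 events.
These are the Thursdays and Fridays of each week.
The following Thursday is Jun 15 2000.
Next Friday: Jun 16 2000.
Next Thursday: Jun 22 2000.

Jun 15 2000, Jun 16 2000, Jun 22 2000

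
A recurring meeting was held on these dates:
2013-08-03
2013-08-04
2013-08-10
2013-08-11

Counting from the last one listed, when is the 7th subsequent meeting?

2013-09-07

Gaps: 1, 6, 1 days — not constant, but cyclic with period 2.
The events fall on every Saturday and Sunday.
Next Saturday: 2013-08-17.
The following Sunday is 2013-08-18.
Next Saturday: 2013-08-24.
Next Sunday: 2013-08-25.
The following Saturday is 2013-08-31.
Next Sunday: 2013-09-01.
The following Saturday is 2013-09-07.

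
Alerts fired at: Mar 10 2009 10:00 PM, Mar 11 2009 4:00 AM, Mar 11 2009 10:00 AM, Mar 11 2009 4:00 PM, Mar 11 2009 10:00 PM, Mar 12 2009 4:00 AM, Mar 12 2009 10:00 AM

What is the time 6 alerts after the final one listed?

Mar 13 2009 10:00 PM

Spacing: 6, 6, 6, 6, 6, 6 h — constant 6 h.
Mar 12 2009 10:00 AM + 6 h = Mar 12 2009 4:00 PM.
Mar 12 2009 4:00 PM + 6 h = Mar 12 2009 10:00 PM.
Mar 12 2009 10:00 PM + 6 h = Mar 13 2009 4:00 AM.
Mar 13 2009 4:00 AM + 6 h = Mar 13 2009 10:00 AM.
Mar 13 2009 10:00 AM + 6 h = Mar 13 2009 4:00 PM.
Mar 13 2009 4:00 PM + 6 h = Mar 13 2009 10:00 PM.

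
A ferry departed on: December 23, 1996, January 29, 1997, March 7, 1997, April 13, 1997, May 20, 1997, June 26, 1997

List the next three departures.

Gaps between consecutive events: 37, 37, 37, 37, 37 days — a constant 37-day interval.
June 26, 1997 + 37 days = August 2, 1997.
August 2, 1997 + 37 days = September 8, 1997.
September 8, 1997 + 37 days = October 15, 1997.

August 2, 1997; September 8, 1997; October 15, 1997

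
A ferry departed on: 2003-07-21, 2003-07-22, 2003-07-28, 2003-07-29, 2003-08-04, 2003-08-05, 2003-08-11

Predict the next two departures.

2003-08-12, 2003-08-18

The gap pattern 1, 6, 1, 6, 1, 6 repeats every 2 events.
These are the Mondays and Tuesdays of each week.
Next Tuesday: 2003-08-12.
The following Monday is 2003-08-18.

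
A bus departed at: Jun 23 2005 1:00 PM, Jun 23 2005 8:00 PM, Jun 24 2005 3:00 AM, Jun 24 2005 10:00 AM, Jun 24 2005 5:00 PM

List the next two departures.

Spacing: 7, 7, 7, 7 h — constant 7 h.
Jun 24 2005 5:00 PM + 7 h = Jun 25 2005 12:00 AM.
Jun 25 2005 12:00 AM + 7 h = Jun 25 2005 7:00 AM.

Jun 25 2005 12:00 AM, Jun 25 2005 7:00 AM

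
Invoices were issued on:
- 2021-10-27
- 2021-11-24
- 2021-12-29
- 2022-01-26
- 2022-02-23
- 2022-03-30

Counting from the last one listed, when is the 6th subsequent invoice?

These are Wednesdays with 28, 35, 28, 28, 35-day gaps.
Each is the final Wednesday of its month — 2021-12-29 is past the 28th, so '4th Wednesday' doesn't fit.
Last Wednesday of April 2022: 2022-04-27.
May 2022 ends with Wednesday 2022-05-25.
Last Wednesday of June 2022: 2022-06-29.
Last Wednesday of July 2022: 2022-07-27.
Last Wednesday of August 2022: 2022-08-31.
Last Wednesday of September 2022: 2022-09-28.

2022-09-28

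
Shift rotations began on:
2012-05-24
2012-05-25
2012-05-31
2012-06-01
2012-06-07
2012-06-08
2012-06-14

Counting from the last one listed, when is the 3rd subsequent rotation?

2012-06-22

Gaps: 1, 6, 1, 6, 1, 6 days — not constant, but cyclic with period 2.
The events fall on every Thursday and Friday.
Next Friday: 2012-06-15.
The following Thursday is 2012-06-21.
Next Friday: 2012-06-22.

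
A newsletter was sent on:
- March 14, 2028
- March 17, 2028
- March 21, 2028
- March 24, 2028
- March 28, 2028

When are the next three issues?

Gaps: 3, 4, 3, 4 days — not constant, but cyclic with period 2.
The events fall on every Tuesday and Friday.
The following Friday is March 31, 2028.
Next Tuesday: April 4, 2028.
Next Friday: April 7, 2028.

March 31, 2028; April 4, 2028; April 7, 2028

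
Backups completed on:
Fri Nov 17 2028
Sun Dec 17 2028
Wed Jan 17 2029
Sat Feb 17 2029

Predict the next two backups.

Sat Mar 17 2029, Tue Apr 17 2029

Gaps: 30, 31, 31 days — not constant. Every event is on the 17th of the month.
Pattern: the 17th of each month.
Next: March 2029 → Sat Mar 17 2029.
Next: April 2029 → Tue Apr 17 2029.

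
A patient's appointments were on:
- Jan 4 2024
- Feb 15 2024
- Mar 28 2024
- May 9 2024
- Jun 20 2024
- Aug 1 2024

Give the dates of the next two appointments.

The spacing is 42, 42, 42, 42, 42 days — always 42 days.
Aug 1 2024 + 42 days = Sep 12 2024.
Sep 12 2024 + 42 days = Oct 24 2024.

Sep 12 2024, Oct 24 2024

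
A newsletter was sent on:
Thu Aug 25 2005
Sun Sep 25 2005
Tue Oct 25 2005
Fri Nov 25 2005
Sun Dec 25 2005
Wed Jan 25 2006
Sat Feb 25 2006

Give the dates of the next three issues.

Each date is the 25th; the gaps (31, 30, 31, 30, 31, 31) track the month lengths.
The rule is the 25th of each month.
March 2006: Sat Mar 25 2006.
April 2006: Tue Apr 25 2006.
Next: May 2006 → Thu May 25 2006.

Sat Mar 25 2006, Tue Apr 25 2006, Thu May 25 2006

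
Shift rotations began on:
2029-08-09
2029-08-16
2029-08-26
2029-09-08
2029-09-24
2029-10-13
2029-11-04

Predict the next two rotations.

2029-11-29, 2029-12-27

Intervals are 7, 10, 13, 16, 19, 22 days — an arithmetic progression with common difference 3.
Next gap: 25 days. 2029-11-04 + 25 days = 2029-11-29.
Next gap: 28 days. 2029-11-29 + 28 days = 2029-12-27.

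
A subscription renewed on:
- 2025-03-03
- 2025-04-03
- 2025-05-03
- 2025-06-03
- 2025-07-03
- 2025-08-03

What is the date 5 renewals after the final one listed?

2026-01-03

Gaps: 31, 30, 31, 30, 31 days — not constant. Every event is on the 3rd of the month.
Pattern: the 3rd of each month.
September 2025: 2025-09-03.
October 2025: 2025-10-03.
Next: November 2025 → 2025-11-03.
Next: December 2025 → 2025-12-03.
January 2026: 2026-01-03.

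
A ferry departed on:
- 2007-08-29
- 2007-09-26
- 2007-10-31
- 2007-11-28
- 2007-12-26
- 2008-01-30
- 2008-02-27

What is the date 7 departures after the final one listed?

These are Wednesdays with 28, 35, 28, 28, 35, 28-day gaps.
Each is the final Wednesday of its month — 2007-08-29 is past the 28th, so '4th Wednesday' doesn't fit.
March 2008 ends with Wednesday 2008-03-26.
April 2008 ends with Wednesday 2008-04-30.
Last Wednesday of May 2008: 2008-05-28.
June 2008 ends with Wednesday 2008-06-25.
Last Wednesday of July 2008: 2008-07-30.
Last Wednesday of August 2008: 2008-08-27.
September 2008 ends with Wednesday 2008-09-24.

2008-09-24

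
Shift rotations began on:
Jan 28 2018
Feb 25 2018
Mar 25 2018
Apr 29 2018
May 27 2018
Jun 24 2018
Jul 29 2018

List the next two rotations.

Every date is a Sunday; gaps 28, 28, 35, 28, 28, 35 days.
Each is the last Sunday of its month (at least one falls on the 29th or later, ruling out '4th Sunday').
August 2018 ends with Sunday Aug 26 2018.
Last Sunday of September 2018: Sep 30 2018.

Aug 26 2018, Sep 30 2018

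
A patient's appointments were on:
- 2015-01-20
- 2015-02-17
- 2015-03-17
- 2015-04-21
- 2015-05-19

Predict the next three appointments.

2015-06-16, 2015-07-21, 2015-08-18

These are Tuesdays at 28- or 35-day spacing (28, 28, 35, 28).
The pattern: 3rd Tuesday of the month.
June 2015 — 3rd Tuesday is 2015-06-16.
July 2015 — 3rd Tuesday is 2015-07-21.
3rd Tuesday of August 2015: 2015-08-18.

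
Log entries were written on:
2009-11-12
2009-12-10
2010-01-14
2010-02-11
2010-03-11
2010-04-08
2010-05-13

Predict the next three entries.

These are Thursdays at 28- or 35-day spacing (28, 35, 28, 28, 28, 35).
The pattern: 2nd Thursday of the month.
June 2010 — 2nd Thursday is 2010-06-10.
2nd Thursday of July 2010: 2010-07-08.
August 2010 — 2nd Thursday is 2010-08-12.

2010-06-10, 2010-07-08, 2010-08-12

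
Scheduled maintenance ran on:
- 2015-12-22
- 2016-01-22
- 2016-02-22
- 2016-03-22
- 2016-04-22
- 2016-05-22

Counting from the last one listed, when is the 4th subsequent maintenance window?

2016-09-22

Each date is the 22nd; the gaps (31, 31, 29, 31, 30) track the month lengths.
The rule is the 22nd of each month.
Next: June 2016 → 2016-06-22.
July 2016: 2016-07-22.
Next: August 2016 → 2016-08-22.
September 2016: 2016-09-22.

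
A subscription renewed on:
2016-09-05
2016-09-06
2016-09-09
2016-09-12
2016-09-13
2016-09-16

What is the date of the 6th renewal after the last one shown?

The gap pattern 1, 3, 3, 1, 3 repeats every 3 events.
These are the Mondays, Tuesdays and Fridays of each week.
The following Monday is 2016-09-19.
The following Tuesday is 2016-09-20.
The following Friday is 2016-09-23.
The following Monday is 2016-09-26.
Next Tuesday: 2016-09-27.
Next Friday: 2016-09-30.

2016-09-30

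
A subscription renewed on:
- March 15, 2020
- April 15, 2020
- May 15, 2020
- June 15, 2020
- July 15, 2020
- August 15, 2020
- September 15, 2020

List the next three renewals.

The day-of-month is always 15 (31, 30, 31, 30, 31, 31 days between events).
So this recurs on the 15th of each month.
October 2020: October 15, 2020.
November 2020: November 15, 2020.
December 2020: December 15, 2020.

October 15, 2020; November 15, 2020; December 15, 2020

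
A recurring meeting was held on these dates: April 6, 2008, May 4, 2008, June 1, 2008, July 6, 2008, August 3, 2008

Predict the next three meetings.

September 7, 2008; October 5, 2008; November 2, 2008

All dates are Sundays, 28, 28, 35, 28 days apart.
Specifically, the 1st Sunday of each month.
1st Sunday of September 2008: September 7, 2008.
October 2008 — 1st Sunday is October 5, 2008.
November 2008 — 1st Sunday is November 2, 2008.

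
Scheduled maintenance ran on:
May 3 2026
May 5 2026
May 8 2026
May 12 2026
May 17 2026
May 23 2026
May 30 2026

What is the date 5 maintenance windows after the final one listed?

Jul 19 2026

The spacing grows by 1 each time: 2, 3, 4, 5, 6, 7 days.
Next gap: 8 days. May 30 2026 + 8 days = Jun 7 2026.
Next gap: 9 days. Jun 7 2026 + 9 days = Jun 16 2026.
Next gap: 10 days. Jun 16 2026 + 10 days = Jun 26 2026.
Next gap: 11 days. Jun 26 2026 + 11 days = Jul 7 2026.
Next gap: 12 days. Jul 7 2026 + 12 days = Jul 19 2026.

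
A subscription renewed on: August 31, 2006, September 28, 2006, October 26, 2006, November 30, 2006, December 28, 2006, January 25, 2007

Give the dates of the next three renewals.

All Thursdays; the gaps (28, 28, 35, 28, 28) vary with month length.
This is the last Thursday of each month.
February 2007 ends with Thursday February 22, 2007.
March 2007 ends with Thursday March 29, 2007.
April 2007 ends with Thursday April 26, 2007.

February 22, 2007; March 29, 2007; April 26, 2007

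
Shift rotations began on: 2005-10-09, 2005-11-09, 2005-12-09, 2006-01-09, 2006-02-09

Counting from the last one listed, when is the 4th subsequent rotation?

The day-of-month is always 9 (31, 30, 31, 31 days between events).
So this recurs on the 9th of each month.
March 2006: 2006-03-09.
Next: April 2006 → 2006-04-09.
May 2006: 2006-05-09.
Next: June 2006 → 2006-06-09.

2006-06-09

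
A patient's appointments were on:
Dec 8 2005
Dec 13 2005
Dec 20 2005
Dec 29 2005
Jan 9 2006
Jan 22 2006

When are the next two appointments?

Gaps: 5, 7, 9, 11, 13 days — each gap is 2 larger than the previous one.
Next gap: 15 days. Jan 22 2006 + 15 days = Feb 6 2006.
Next gap: 17 days. Feb 6 2006 + 17 days = Feb 23 2006.

Feb 6 2006, Feb 23 2006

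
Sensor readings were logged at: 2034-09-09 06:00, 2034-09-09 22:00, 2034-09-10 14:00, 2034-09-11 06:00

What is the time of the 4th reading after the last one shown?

2034-09-13 22:00

The interval is a steady 16 hours (16, 16, 16).
2034-09-11 06:00 + 16 h = 2034-09-11 22:00.
2034-09-11 22:00 + 16 h = 2034-09-12 14:00.
2034-09-12 14:00 + 16 h = 2034-09-13 06:00.
2034-09-13 06:00 + 16 h = 2034-09-13 22:00.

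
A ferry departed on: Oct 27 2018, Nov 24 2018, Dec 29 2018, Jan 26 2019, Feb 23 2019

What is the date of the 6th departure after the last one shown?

Aug 31 2019

These are Saturdays with 28, 35, 28, 28-day gaps.
Each is the final Saturday of its month — Dec 29 2018 is past the 28th, so '4th Saturday' doesn't fit.
Last Saturday of March 2019: Mar 30 2019.
Last Saturday of April 2019: Apr 27 2019.
May 2019 ends with Saturday May 25 2019.
Last Saturday of June 2019: Jun 29 2019.
Last Saturday of July 2019: Jul 27 2019.
Last Saturday of August 2019: Aug 31 2019.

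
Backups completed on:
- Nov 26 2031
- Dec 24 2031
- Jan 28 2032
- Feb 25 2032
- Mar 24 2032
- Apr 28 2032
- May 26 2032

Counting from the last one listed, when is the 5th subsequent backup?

Oct 27 2032

These are Wednesdays at 28- or 35-day spacing (28, 35, 28, 28, 35, 28).
The pattern: 4th Wednesday of the month.
4th Wednesday of June 2032: Jun 23 2032.
July 2032 — 4th Wednesday is Jul 28 2032.
4th Wednesday of August 2032: Aug 25 2032.
September 2032 — 4th Wednesday is Sep 22 2032.
4th Wednesday of October 2032: Oct 27 2032.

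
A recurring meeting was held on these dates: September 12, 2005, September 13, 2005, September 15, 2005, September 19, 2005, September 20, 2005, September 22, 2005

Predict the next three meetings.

September 26, 2005; September 27, 2005; September 29, 2005

The gap pattern 1, 2, 4, 1, 2 repeats every 3 events.
These are the Mondays, Tuesdays and Thursdays of each week.
Next Monday: September 26, 2005.
Next Tuesday: September 27, 2005.
The following Thursday is September 29, 2005.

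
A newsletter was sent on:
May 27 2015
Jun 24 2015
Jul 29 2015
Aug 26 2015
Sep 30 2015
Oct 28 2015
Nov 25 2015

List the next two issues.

All Wednesdays; the gaps (28, 35, 28, 35, 28, 28) vary with month length.
This is the last Wednesday of each month.
Last Wednesday of December 2015: Dec 30 2015.
Last Wednesday of January 2016: Jan 27 2016.

Dec 30 2015, Jan 27 2016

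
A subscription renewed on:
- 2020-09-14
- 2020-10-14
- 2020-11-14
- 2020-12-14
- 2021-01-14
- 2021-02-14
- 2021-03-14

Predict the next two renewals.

2021-04-14, 2021-05-14

Gaps: 30, 31, 30, 31, 31, 28 days — not constant. Every event is on the 14th of the month.
Pattern: the 14th of each month.
April 2021: 2021-04-14.
May 2021: 2021-05-14.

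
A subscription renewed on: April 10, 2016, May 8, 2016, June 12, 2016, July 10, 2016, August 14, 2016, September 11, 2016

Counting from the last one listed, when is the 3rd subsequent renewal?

December 11, 2016

Gaps: 28, 35, 28, 35, 28 days — a mix of 28 and 35. Every date is a Sunday.
Each is the 2nd Sunday of its month.
October 2016 — 2nd Sunday is October 9, 2016.
2nd Sunday of November 2016: November 13, 2016.
December 2016 — 2nd Sunday is December 11, 2016.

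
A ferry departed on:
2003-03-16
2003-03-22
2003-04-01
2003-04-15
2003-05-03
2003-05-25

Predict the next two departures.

Intervals are 6, 10, 14, 18, 22 days — an arithmetic progression with common difference 4.
Next gap: 26 days. 2003-05-25 + 26 days = 2003-06-20.
Next gap: 30 days. 2003-06-20 + 30 days = 2003-07-20.

2003-06-20, 2003-07-20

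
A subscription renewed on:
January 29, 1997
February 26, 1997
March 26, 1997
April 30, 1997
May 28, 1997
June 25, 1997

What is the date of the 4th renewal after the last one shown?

These are Wednesdays with 28, 28, 35, 28, 28-day gaps.
Each is the final Wednesday of its month — January 29, 1997 is past the 28th, so '4th Wednesday' doesn't fit.
Last Wednesday of July 1997: July 30, 1997.
Last Wednesday of August 1997: August 27, 1997.
September 1997 ends with Wednesday September 24, 1997.
October 1997 ends with Wednesday October 29, 1997.

October 29, 1997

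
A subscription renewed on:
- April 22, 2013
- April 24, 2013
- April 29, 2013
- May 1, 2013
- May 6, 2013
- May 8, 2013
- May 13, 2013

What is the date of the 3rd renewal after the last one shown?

Gaps: 2, 5, 2, 5, 2, 5 days — not constant, but cyclic with period 2.
The events fall on every Monday and Wednesday.
The following Wednesday is May 15, 2013.
The following Monday is May 20, 2013.
Next Wednesday: May 22, 2013.

May 22, 2013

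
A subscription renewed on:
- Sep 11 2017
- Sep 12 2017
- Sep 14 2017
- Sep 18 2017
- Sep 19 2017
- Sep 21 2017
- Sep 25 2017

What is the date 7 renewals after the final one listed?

Oct 10 2017

The gap pattern 1, 2, 4, 1, 2, 4 repeats every 3 events.
These are the Mondays, Tuesdays and Thursdays of each week.
The following Tuesday is Sep 26 2017.
The following Thursday is Sep 28 2017.
Next Monday: Oct 2 2017.
The following Tuesday is Oct 3 2017.
Next Thursday: Oct 5 2017.
Next Monday: Oct 9 2017.
Next Tuesday: Oct 10 2017.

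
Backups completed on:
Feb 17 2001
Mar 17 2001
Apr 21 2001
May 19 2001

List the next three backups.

Jun 16 2001, Jul 21 2001, Aug 18 2001

All dates are Saturdays, 28, 35, 28 days apart.
Specifically, the 3rd Saturday of each month.
3rd Saturday of June 2001: Jun 16 2001.
July 2001 — 3rd Saturday is Jul 21 2001.
3rd Saturday of August 2001: Aug 18 2001.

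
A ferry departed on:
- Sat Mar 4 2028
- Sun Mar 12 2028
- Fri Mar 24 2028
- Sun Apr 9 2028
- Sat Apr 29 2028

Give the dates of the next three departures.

Tue May 23 2028, Tue Jun 20 2028, Sat Jul 22 2028

Gaps: 8, 12, 16, 20 days — each gap is 4 larger than the previous one.
Next gap: 24 days. Sat Apr 29 2028 + 24 days = Tue May 23 2028.
Next gap: 28 days. Tue May 23 2028 + 28 days = Tue Jun 20 2028.
Next gap: 32 days. Tue Jun 20 2028 + 32 days = Sat Jul 22 2028.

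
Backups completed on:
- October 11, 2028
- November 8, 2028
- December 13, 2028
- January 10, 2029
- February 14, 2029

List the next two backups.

All dates are Wednesdays, 28, 35, 28, 35 days apart.
Specifically, the 2nd Wednesday of each month.
March 2029 — 2nd Wednesday is March 14, 2029.
2nd Wednesday of April 2029: April 11, 2029.

March 14, 2029; April 11, 2029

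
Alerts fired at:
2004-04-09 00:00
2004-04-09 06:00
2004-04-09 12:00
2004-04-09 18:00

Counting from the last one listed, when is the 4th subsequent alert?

Spacing: 6, 6, 6 h — constant 6 h.
2004-04-09 18:00 + 6 h = 2004-04-10 00:00.
2004-04-10 00:00 + 6 h = 2004-04-10 06:00.
2004-04-10 06:00 + 6 h = 2004-04-10 12:00.
2004-04-10 12:00 + 6 h = 2004-04-10 18:00.

2004-04-10 18:00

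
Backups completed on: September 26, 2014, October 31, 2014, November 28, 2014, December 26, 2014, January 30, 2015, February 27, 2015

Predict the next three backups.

All Fridays; the gaps (35, 28, 28, 35, 28) vary with month length.
This is the last Friday of each month.
March 2015 ends with Friday March 27, 2015.
Last Friday of April 2015: April 24, 2015.
Last Friday of May 2015: May 29, 2015.

March 27, 2015; April 24, 2015; May 29, 2015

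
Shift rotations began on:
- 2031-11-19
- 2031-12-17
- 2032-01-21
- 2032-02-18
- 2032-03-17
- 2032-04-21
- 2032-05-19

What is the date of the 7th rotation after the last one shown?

All dates are Wednesdays, 28, 35, 28, 28, 35, 28 days apart.
Specifically, the 3rd Wednesday of each month.
3rd Wednesday of June 2032: 2032-06-16.
3rd Wednesday of July 2032: 2032-07-21.
3rd Wednesday of August 2032: 2032-08-18.
September 2032 — 3rd Wednesday is 2032-09-15.
3rd Wednesday of October 2032: 2032-10-20.
3rd Wednesday of November 2032: 2032-11-17.
3rd Wednesday of December 2032: 2032-12-15.

2032-12-15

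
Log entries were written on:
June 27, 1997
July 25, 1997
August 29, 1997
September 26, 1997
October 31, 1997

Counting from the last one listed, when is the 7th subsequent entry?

These are Fridays with 28, 35, 28, 35-day gaps.
Each is the final Friday of its month — August 29, 1997 is past the 28th, so '4th Friday' doesn't fit.
November 1997 ends with Friday November 28, 1997.
December 1997 ends with Friday December 26, 1997.
January 1998 ends with Friday January 30, 1998.
February 1998 ends with Friday February 27, 1998.
Last Friday of March 1998: March 27, 1998.
April 1998 ends with Friday April 24, 1998.
May 1998 ends with Friday May 29, 1998.

May 29, 1998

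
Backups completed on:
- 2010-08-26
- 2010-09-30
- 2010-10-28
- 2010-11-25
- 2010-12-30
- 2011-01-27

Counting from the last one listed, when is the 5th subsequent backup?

These are Thursdays with 35, 28, 28, 35, 28-day gaps.
Each is the final Thursday of its month — 2010-09-30 is past the 28th, so '4th Thursday' doesn't fit.
February 2011 ends with Thursday 2011-02-24.
Last Thursday of March 2011: 2011-03-31.
April 2011 ends with Thursday 2011-04-28.
May 2011 ends with Thursday 2011-05-26.
June 2011 ends with Thursday 2011-06-30.

2011-06-30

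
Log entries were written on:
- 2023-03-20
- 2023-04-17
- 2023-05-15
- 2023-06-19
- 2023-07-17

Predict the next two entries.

All dates are Mondays, 28, 28, 35, 28 days apart.
Specifically, the 3rd Monday of each month.
August 2023 — 3rd Monday is 2023-08-21.
September 2023 — 3rd Monday is 2023-09-18.

2023-08-21, 2023-09-18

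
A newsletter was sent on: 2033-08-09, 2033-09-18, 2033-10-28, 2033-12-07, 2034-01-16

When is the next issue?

2034-02-25

Every event comes 40 days after the last (40, 40, 40, 40).
2034-01-16 + 40 days = 2034-02-25.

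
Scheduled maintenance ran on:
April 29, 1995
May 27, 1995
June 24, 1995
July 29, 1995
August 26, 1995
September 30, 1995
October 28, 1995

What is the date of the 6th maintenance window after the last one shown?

April 27, 1996

All Saturdays; the gaps (28, 28, 35, 28, 35, 28) vary with month length.
This is the last Saturday of each month.
Last Saturday of November 1995: November 25, 1995.
December 1995 ends with Saturday December 30, 1995.
January 1996 ends with Saturday January 27, 1996.
Last Saturday of February 1996: February 24, 1996.
March 1996 ends with Saturday March 30, 1996.
April 1996 ends with Saturday April 27, 1996.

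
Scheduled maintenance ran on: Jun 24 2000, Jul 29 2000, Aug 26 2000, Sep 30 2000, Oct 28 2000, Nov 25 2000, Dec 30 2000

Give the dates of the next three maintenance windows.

These are Saturdays with 35, 28, 35, 28, 28, 35-day gaps.
Each is the final Saturday of its month — Jul 29 2000 is past the 28th, so '4th Saturday' doesn't fit.
Last Saturday of January 2001: Jan 27 2001.
February 2001 ends with Saturday Feb 24 2001.
Last Saturday of March 2001: Mar 31 2001.

Jan 27 2001, Feb 24 2001, Mar 31 2001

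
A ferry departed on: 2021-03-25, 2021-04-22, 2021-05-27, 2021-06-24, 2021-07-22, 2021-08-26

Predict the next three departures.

All dates are Thursdays, 28, 35, 28, 28, 35 days apart.
Specifically, the 4th Thursday of each month.
September 2021 — 4th Thursday is 2021-09-23.
4th Thursday of October 2021: 2021-10-28.
4th Thursday of November 2021: 2021-11-25.

2021-09-23, 2021-10-28, 2021-11-25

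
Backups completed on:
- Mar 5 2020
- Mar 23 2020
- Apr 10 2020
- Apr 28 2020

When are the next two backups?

May 16 2020, Jun 3 2020

Every event comes 18 days after the last (18, 18, 18).
Apr 28 2020 + 18 days = May 16 2020.
May 16 2020 + 18 days = Jun 3 2020.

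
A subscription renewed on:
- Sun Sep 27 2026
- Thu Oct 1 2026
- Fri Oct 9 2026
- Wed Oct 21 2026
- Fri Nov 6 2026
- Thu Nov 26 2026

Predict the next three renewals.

Sun Dec 20 2026, Sun Jan 17 2027, Thu Feb 18 2027

Gaps: 4, 8, 12, 16, 20 days — each gap is 4 larger than the previous one.
Next gap: 24 days. Thu Nov 26 2026 + 24 days = Sun Dec 20 2026.
Next gap: 28 days. Sun Dec 20 2026 + 28 days = Sun Jan 17 2027.
Next gap: 32 days. Sun Jan 17 2027 + 32 days = Thu Feb 18 2027.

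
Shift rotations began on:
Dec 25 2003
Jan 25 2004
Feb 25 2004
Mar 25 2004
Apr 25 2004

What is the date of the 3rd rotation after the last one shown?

Gaps: 31, 31, 29, 31 days — not constant. Every event is on the 25th of the month.
Pattern: the 25th of each month.
May 2004: May 25 2004.
June 2004: Jun 25 2004.
Next: July 2004 → Jul 25 2004.

Jul 25 2004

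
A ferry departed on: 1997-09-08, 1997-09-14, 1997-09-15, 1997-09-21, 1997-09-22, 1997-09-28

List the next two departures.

1997-09-29, 1997-10-05

The gap pattern 6, 1, 6, 1, 6 repeats every 2 events.
These are the Mondays and Sundays of each week.
The following Monday is 1997-09-29.
Next Sunday: 1997-10-05.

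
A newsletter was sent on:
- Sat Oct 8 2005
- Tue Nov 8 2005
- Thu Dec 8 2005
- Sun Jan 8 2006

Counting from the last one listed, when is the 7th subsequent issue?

Tue Aug 8 2006

Gaps: 31, 30, 31 days — not constant. Every event is on the 8th of the month.
Pattern: the 8th of each month.
February 2006: Wed Feb 8 2006.
March 2006: Wed Mar 8 2006.
Next: April 2006 → Sat Apr 8 2006.
May 2006: Mon May 8 2006.
June 2006: Thu Jun 8 2006.
July 2006: Sat Jul 8 2006.
Next: August 2006 → Tue Aug 8 2006.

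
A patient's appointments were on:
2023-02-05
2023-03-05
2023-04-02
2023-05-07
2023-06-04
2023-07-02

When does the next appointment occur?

These are Sundays at 28- or 35-day spacing (28, 28, 35, 28, 28).
The pattern: 1st Sunday of the month.
August 2023 — 1st Sunday is 2023-08-06.

2023-08-06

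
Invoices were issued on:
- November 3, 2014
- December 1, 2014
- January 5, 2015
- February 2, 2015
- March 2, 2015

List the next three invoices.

All dates are Mondays, 28, 35, 28, 28 days apart.
Specifically, the 1st Monday of each month.
1st Monday of April 2015: April 6, 2015.
May 2015 — 1st Monday is May 4, 2015.
1st Monday of June 2015: June 1, 2015.

April 6, 2015; May 4, 2015; June 1, 2015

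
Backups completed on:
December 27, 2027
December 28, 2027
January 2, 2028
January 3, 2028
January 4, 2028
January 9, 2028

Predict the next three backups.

Every event lands on a Monday or Tuesday or Sunday (gaps cycle 1, 5, 1, 1, 5).
So the schedule is: every Monday, Tuesday and Sunday.
The following Monday is January 10, 2028.
Next Tuesday: January 11, 2028.
The following Sunday is January 16, 2028.

January 10, 2028; January 11, 2028; January 16, 2028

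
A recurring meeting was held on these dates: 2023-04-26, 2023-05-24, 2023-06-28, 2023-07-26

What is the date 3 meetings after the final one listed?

Gaps: 28, 35, 28 days — a mix of 28 and 35. Every date is a Wednesday.
Each is the 4th Wednesday of its month.
August 2023 — 4th Wednesday is 2023-08-23.
4th Wednesday of September 2023: 2023-09-27.
4th Wednesday of October 2023: 2023-10-25.

2023-10-25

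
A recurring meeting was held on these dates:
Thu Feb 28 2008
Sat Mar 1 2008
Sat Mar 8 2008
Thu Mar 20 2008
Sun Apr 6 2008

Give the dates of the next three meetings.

Mon Apr 28 2008, Sun May 25 2008, Thu Jun 26 2008

Intervals are 2, 7, 12, 17 days — an arithmetic progression with common difference 5.
Next gap: 22 days. Sun Apr 6 2008 + 22 days = Mon Apr 28 2008.
Next gap: 27 days. Mon Apr 28 2008 + 27 days = Sun May 25 2008.
Next gap: 32 days. Sun May 25 2008 + 32 days = Thu Jun 26 2008.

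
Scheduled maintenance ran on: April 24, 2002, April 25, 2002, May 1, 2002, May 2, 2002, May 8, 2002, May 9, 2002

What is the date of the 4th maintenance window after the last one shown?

The gap pattern 1, 6, 1, 6, 1 repeats every 2 events.
These are the Wednesdays and Thursdays of each week.
Next Wednesday: May 15, 2002.
Next Thursday: May 16, 2002.
Next Wednesday: May 22, 2002.
The following Thursday is May 23, 2002.

May 23, 2002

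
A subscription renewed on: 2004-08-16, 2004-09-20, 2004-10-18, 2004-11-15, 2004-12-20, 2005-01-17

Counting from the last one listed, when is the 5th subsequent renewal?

These are Mondays at 28- or 35-day spacing (35, 28, 28, 35, 28).
The pattern: 3rd Monday of the month.
February 2005 — 3rd Monday is 2005-02-21.
March 2005 — 3rd Monday is 2005-03-21.
April 2005 — 3rd Monday is 2005-04-18.
3rd Monday of May 2005: 2005-05-16.
3rd Monday of June 2005: 2005-06-20.

2005-06-20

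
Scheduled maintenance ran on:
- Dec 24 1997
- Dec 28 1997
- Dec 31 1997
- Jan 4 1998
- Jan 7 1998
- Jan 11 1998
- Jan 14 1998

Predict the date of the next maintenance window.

Jan 18 1998

The gap pattern 4, 3, 4, 3, 4, 3 repeats every 2 events.
These are the Wednesdays and Sundays of each week.
The following Sunday is Jan 18 1998.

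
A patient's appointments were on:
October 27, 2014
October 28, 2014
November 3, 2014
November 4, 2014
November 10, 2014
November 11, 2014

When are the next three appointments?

November 17, 2014; November 18, 2014; November 24, 2014

Every event lands on a Monday or Tuesday (gaps cycle 1, 6, 1, 6, 1).
So the schedule is: every Monday and Tuesday.
The following Monday is November 17, 2014.
Next Tuesday: November 18, 2014.
The following Monday is November 24, 2014.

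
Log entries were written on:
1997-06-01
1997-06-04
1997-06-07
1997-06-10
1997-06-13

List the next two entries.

Every event comes 3 days after the last (3, 3, 3, 3).
1997-06-13 + 3 days = 1997-06-16.
1997-06-16 + 3 days = 1997-06-19.

1997-06-16, 1997-06-19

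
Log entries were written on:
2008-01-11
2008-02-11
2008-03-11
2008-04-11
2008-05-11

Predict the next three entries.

2008-06-11, 2008-07-11, 2008-08-11

Gaps: 31, 29, 31, 30 days — not constant. Every event is on the 11th of the month.
Pattern: the 11th of each month.
June 2008: 2008-06-11.
July 2008: 2008-07-11.
August 2008: 2008-08-11.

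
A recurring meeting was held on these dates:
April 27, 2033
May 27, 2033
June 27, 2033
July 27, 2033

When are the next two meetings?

August 27, 2033; September 27, 2033

The day-of-month is always 27 (30, 31, 30 days between events).
So this recurs on the 27th of each month.
August 2033: August 27, 2033.
Next: September 2033 → September 27, 2033.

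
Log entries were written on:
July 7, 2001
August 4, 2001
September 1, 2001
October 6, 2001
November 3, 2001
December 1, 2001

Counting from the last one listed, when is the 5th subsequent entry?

May 4, 2002

Gaps: 28, 28, 35, 28, 28 days — a mix of 28 and 35. Every date is a Saturday.
Each is the 1st Saturday of its month.
January 2002 — 1st Saturday is January 5, 2002.
February 2002 — 1st Saturday is February 2, 2002.
March 2002 — 1st Saturday is March 2, 2002.
April 2002 — 1st Saturday is April 6, 2002.
May 2002 — 1st Saturday is May 4, 2002.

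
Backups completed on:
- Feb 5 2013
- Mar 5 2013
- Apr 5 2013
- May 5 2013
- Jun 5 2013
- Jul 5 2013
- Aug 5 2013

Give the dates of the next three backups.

Gaps: 28, 31, 30, 31, 30, 31 days — not constant. Every event is on the 5th of the month.
Pattern: the 5th of each month.
Next: September 2013 → Sep 5 2013.
October 2013: Oct 5 2013.
Next: November 2013 → Nov 5 2013.

Sep 5 2013, Oct 5 2013, Nov 5 2013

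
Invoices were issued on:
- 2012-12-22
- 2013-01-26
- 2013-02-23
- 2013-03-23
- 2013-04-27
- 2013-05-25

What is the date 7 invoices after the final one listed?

2013-12-28

All dates are Saturdays, 35, 28, 28, 35, 28 days apart.
Specifically, the 4th Saturday of each month.
4th Saturday of June 2013: 2013-06-22.
4th Saturday of July 2013: 2013-07-27.
August 2013 — 4th Saturday is 2013-08-24.
4th Saturday of September 2013: 2013-09-28.
4th Saturday of October 2013: 2013-10-26.
November 2013 — 4th Saturday is 2013-11-23.
December 2013 — 4th Saturday is 2013-12-28.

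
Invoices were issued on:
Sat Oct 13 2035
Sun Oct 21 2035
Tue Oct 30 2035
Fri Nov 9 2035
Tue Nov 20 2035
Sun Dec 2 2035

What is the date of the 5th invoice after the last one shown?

Intervals are 8, 9, 10, 11, 12 days — an arithmetic progression with common difference 1.
Next gap: 13 days. Sun Dec 2 2035 + 13 days = Sat Dec 15 2035.
Next gap: 14 days. Sat Dec 15 2035 + 14 days = Sat Dec 29 2035.
Next gap: 15 days. Sat Dec 29 2035 + 15 days = Sun Jan 13 2036.
Next gap: 16 days. Sun Jan 13 2036 + 16 days = Tue Jan 29 2036.
Next gap: 17 days. Tue Jan 29 2036 + 17 days = Fri Feb 15 2036.

Fri Feb 15 2036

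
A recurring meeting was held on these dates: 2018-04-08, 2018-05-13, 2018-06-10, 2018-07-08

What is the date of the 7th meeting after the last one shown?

2019-02-10

All dates are Sundays, 35, 28, 28 days apart.
Specifically, the 2nd Sunday of each month.
2nd Sunday of August 2018: 2018-08-12.
2nd Sunday of September 2018: 2018-09-09.
October 2018 — 2nd Sunday is 2018-10-14.
2nd Sunday of November 2018: 2018-11-11.
December 2018 — 2nd Sunday is 2018-12-09.
2nd Sunday of January 2019: 2019-01-13.
2nd Sunday of February 2019: 2019-02-10.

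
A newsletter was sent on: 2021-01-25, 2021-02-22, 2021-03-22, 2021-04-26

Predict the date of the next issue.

2021-05-24

All dates are Mondays, 28, 28, 35 days apart.
Specifically, the 4th Monday of each month.
4th Monday of May 2021: 2021-05-24.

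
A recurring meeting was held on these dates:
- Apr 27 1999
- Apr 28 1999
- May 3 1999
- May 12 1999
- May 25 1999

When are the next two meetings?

Gaps: 1, 5, 9, 13 days — each gap is 4 larger than the previous one.
Next gap: 17 days. May 25 1999 + 17 days = Jun 11 1999.
Next gap: 21 days. Jun 11 1999 + 21 days = Jul 2 1999.

Jun 11 1999, Jul 2 1999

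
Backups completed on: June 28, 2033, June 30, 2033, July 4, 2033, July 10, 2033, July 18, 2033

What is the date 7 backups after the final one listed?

The spacing grows by 2 each time: 2, 4, 6, 8 days.
Next gap: 10 days. July 18, 2033 + 10 days = July 28, 2033.
Next gap: 12 days. July 28, 2033 + 12 days = August 9, 2033.
Next gap: 14 days. August 9, 2033 + 14 days = August 23, 2033.
Next gap: 16 days. August 23, 2033 + 16 days = September 8, 2033.
Next gap: 18 days. September 8, 2033 + 18 days = September 26, 2033.
Next gap: 20 days. September 26, 2033 + 20 days = October 16, 2033.
Next gap: 22 days. October 16, 2033 + 22 days = November 7, 2033.

November 7, 2033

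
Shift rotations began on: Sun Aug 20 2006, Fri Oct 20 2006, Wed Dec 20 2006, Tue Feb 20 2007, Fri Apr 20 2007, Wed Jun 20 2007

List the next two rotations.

Gaps: 61, 61, 62, 59, 61 days — not constant. Every event is on the 20th of the month.
Pattern: the 20th of every 2 months.
Next: August 2007 → Mon Aug 20 2007.
Next: October 2007 → Sat Oct 20 2007.

Mon Aug 20 2007, Sat Oct 20 2007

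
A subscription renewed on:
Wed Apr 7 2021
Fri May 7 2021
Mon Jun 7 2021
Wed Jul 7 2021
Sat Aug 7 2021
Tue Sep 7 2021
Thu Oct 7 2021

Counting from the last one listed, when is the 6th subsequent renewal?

Gaps: 30, 31, 30, 31, 31, 30 days — not constant. Every event is on the 7th of the month.
Pattern: the 7th of each month.
November 2021: Sun Nov 7 2021.
December 2021: Tue Dec 7 2021.
Next: January 2022 → Fri Jan 7 2022.
Next: February 2022 → Mon Feb 7 2022.
March 2022: Mon Mar 7 2022.
April 2022: Thu Apr 7 2022.

Thu Apr 7 2022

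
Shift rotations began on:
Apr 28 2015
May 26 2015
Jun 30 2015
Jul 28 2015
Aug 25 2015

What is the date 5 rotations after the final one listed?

Jan 26 2016

All Tuesdays; the gaps (28, 35, 28, 28) vary with month length.
This is the last Tuesday of each month.
September 2015 ends with Tuesday Sep 29 2015.
October 2015 ends with Tuesday Oct 27 2015.
Last Tuesday of November 2015: Nov 24 2015.
Last Tuesday of December 2015: Dec 29 2015.
Last Tuesday of January 2016: Jan 26 2016.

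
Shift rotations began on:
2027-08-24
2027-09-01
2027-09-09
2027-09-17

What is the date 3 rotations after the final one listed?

Gaps between consecutive events: 8, 8, 8 days — a constant 8-day interval.
2027-09-17 + 8 days = 2027-09-25.
2027-09-25 + 8 days = 2027-10-03.
2027-10-03 + 8 days = 2027-10-11.

2027-10-11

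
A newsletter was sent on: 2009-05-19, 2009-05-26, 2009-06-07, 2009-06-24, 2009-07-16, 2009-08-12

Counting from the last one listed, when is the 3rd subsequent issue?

Intervals are 7, 12, 17, 22, 27 days — an arithmetic progression with common difference 5.
Next gap: 32 days. 2009-08-12 + 32 days = 2009-09-13.
Next gap: 37 days. 2009-09-13 + 37 days = 2009-10-20.
Next gap: 42 days. 2009-10-20 + 42 days = 2009-12-01.

2009-12-01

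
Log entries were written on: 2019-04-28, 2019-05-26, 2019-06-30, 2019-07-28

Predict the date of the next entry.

2019-08-25

These are Sundays with 28, 35, 28-day gaps.
Each is the final Sunday of its month — 2019-06-30 is past the 28th, so '4th Sunday' doesn't fit.
Last Sunday of August 2019: 2019-08-25.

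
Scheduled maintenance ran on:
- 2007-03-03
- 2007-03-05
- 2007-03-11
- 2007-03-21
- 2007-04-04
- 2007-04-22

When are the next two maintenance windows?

2007-05-14, 2007-06-09

Intervals are 2, 6, 10, 14, 18 days — an arithmetic progression with common difference 4.
Next gap: 22 days. 2007-04-22 + 22 days = 2007-05-14.
Next gap: 26 days. 2007-05-14 + 26 days = 2007-06-09.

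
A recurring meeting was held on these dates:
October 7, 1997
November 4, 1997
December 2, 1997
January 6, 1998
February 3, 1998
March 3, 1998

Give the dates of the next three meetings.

April 7, 1998; May 5, 1998; June 2, 1998

These are Tuesdays at 28- or 35-day spacing (28, 28, 35, 28, 28).
The pattern: 1st Tuesday of the month.
April 1998 — 1st Tuesday is April 7, 1998.
May 1998 — 1st Tuesday is May 5, 1998.
June 1998 — 1st Tuesday is June 2, 1998.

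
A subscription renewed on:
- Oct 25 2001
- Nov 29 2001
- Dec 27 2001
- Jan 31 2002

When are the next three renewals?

These are Thursdays with 35, 28, 35-day gaps.
Each is the final Thursday of its month — Nov 29 2001 is past the 28th, so '4th Thursday' doesn't fit.
February 2002 ends with Thursday Feb 28 2002.
Last Thursday of March 2002: Mar 28 2002.
Last Thursday of April 2002: Apr 25 2002.

Feb 28 2002, Mar 28 2002, Apr 25 2002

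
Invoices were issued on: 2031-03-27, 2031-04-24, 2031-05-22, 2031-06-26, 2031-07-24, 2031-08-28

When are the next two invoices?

All dates are Thursdays, 28, 28, 35, 28, 35 days apart.
Specifically, the 4th Thursday of each month.
4th Thursday of September 2031: 2031-09-25.
October 2031 — 4th Thursday is 2031-10-23.

2031-09-25, 2031-10-23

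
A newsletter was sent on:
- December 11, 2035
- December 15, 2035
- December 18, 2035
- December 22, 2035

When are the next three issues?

December 25, 2035; December 29, 2035; January 1, 2036

Gaps: 4, 3, 4 days — not constant, but cyclic with period 2.
The events fall on every Tuesday and Saturday.
The following Tuesday is December 25, 2035.
Next Saturday: December 29, 2035.
Next Tuesday: January 1, 2036.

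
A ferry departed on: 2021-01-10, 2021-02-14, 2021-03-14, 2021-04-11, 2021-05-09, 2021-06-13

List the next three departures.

Gaps: 35, 28, 28, 28, 35 days — a mix of 28 and 35. Every date is a Sunday.
Each is the 2nd Sunday of its month.
2nd Sunday of July 2021: 2021-07-11.
2nd Sunday of August 2021: 2021-08-08.
2nd Sunday of September 2021: 2021-09-12.

2021-07-11, 2021-08-08, 2021-09-12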